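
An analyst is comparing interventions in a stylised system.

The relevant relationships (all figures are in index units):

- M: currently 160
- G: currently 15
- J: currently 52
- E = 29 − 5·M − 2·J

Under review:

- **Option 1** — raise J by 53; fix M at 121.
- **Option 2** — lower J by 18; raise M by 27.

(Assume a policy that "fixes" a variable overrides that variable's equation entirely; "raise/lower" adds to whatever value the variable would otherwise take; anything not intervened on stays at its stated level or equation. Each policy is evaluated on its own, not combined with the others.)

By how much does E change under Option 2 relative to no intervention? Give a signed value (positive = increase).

-99

Baseline:
  M = 160
  J = 52
  E = 29 − 5·160 − 2·52 = -875
Option 2 (J − 18, M + 27):
  M = 160 + 27 = 187
  J = 52 − 18 = 34
  E = 29 − 5·187 − 2·34 = -974
Change in E: -974 − (-875) = -99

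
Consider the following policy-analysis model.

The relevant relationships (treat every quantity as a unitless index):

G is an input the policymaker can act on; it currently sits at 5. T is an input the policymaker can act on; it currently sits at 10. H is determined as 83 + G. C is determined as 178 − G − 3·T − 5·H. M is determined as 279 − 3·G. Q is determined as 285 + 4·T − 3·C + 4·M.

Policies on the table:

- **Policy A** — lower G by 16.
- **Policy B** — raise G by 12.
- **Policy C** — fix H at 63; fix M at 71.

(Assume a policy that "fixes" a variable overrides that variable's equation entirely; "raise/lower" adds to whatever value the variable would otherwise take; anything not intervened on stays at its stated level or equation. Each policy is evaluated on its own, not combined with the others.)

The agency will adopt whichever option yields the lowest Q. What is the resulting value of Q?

Policy A (G − 16):
  G = 5 − 16 = -11
  T = 10
  H = 83 + (-11) = 72
  C = 178 − (-11) − 3·10 − 5·72 = -201
  M = 279 − 3·(-11) = 312
  Q = 285 + 4·10 − 3·(-201) + 4·312 = 2176
Policy B (G + 12):
  G = 5 + 12 = 17
  T = 10
  H = 83 + 17 = 100
  C = 178 − 17 − 3·10 − 5·100 = -369
  M = 279 − 3·17 = 228
  Q = 285 + 4·10 − 3·(-369) + 4·228 = 2344
Policy C (H := 63, M := 71):
  G = 5
  T = 10
  H = 63
  C = 178 − 5 − 3·10 − 5·63 = -172
  M = 71
  Q = 285 + 4·10 − 3·(-172) + 4·71 = 1125
Comparing — Policy A: Q=2176, Policy B: Q=2344, Policy C: Q=1125. Lowest is 1125 (Policy C).

1125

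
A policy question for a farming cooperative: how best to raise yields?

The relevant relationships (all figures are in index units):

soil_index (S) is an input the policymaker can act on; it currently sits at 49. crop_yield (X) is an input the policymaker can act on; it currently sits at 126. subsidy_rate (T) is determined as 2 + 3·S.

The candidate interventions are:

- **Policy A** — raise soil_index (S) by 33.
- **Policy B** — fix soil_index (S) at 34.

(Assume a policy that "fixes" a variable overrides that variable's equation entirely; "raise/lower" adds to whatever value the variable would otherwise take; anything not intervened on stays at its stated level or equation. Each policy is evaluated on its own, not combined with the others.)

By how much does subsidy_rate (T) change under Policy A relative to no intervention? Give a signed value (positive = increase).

99

Baseline:
  S = 49
  T = 2 + 3·49 = 149
Policy A (S + 33):
  S = 49 + 33 = 82
  T = 2 + 3·82 = 248
Change in T: 248 − 149 = 99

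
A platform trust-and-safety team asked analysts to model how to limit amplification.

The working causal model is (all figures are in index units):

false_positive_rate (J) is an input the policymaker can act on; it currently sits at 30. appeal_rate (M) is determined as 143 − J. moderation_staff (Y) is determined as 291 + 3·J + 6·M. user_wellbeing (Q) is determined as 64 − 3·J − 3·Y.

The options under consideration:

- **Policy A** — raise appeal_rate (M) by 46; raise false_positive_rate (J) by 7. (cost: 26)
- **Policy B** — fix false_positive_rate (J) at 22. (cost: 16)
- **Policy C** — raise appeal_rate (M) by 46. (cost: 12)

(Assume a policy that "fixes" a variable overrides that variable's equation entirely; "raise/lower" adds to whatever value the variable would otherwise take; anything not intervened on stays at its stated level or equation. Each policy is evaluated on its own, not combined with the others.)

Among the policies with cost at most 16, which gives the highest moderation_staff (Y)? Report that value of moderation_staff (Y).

1335

Policy B (J := 22):
  J = 22
  M = 143 − 22 = 121
  Y = 291 + 3·22 + 6·121 = 1083
Policy C (M + 46):
  J = 30
  M = 143 − 30 (+46 from intervention) = 159
  Y = 291 + 3·30 + 6·159 = 1335
Comparing — Policy B: Y=1083, Policy C: Y=1335. Highest is 1335 (Policy C).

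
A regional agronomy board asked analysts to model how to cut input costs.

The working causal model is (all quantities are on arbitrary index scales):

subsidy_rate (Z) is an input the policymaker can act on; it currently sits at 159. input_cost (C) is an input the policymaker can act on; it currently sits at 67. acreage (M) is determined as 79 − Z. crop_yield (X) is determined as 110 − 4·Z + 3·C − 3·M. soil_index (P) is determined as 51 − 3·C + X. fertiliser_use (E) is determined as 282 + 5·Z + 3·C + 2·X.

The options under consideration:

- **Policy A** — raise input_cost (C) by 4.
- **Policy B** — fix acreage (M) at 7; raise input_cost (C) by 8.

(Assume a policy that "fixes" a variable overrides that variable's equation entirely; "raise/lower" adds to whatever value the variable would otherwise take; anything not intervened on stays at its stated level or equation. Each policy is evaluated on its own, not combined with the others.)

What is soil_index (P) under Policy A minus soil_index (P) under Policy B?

261

Policy A (C + 4):
  Z = 159
  C = 67 + 4 = 71
  M = 79 − 159 = -80
  X = 110 − 4·159 + 3·71 − 3·(-80) = -73
  P = 51 − 3·71 + (-73) = -235
Policy B (M := 7, C + 8):
  Z = 159
  C = 67 + 8 = 75
  M = 7
  X = 110 − 4·159 + 3·75 − 3·7 = -322
  P = 51 − 3·75 + (-322) = -496
P: -235 − (-496) = 261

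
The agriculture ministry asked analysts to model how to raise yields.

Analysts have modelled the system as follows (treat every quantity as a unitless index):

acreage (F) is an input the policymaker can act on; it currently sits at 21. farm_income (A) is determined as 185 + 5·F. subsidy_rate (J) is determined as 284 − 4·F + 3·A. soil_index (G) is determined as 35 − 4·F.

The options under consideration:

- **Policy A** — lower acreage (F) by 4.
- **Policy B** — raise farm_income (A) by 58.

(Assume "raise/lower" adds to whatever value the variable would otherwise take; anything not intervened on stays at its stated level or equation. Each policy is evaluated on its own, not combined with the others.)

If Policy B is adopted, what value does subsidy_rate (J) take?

1244

Policy B (A + 58):
  F = 21
  A = 185 + 5·21 (+58 from intervention) = 348
  J = 284 − 4·21 + 3·348 = 1244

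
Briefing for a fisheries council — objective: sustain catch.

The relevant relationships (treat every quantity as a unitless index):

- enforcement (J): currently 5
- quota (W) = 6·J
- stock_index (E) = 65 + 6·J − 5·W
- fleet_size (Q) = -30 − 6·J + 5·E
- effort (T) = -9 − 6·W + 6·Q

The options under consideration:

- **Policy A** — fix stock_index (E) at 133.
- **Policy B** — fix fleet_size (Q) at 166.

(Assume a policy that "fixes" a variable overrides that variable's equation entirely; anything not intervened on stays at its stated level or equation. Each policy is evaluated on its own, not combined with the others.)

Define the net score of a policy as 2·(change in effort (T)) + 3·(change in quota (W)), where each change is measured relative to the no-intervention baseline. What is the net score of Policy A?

Baseline:
  J = 5
  W = 0 + 6·5 = 30
  E = 65 + 6·5 − 5·30 = -55
  Q = -30 − 6·5 + 5·(-55) = -335
  T = -9 − 6·30 + 6·(-335) = -2199
Policy A (E := 133):
  J = 5
  W = 0 + 6·5 = 30
  E = 133
  Q = -30 − 6·5 + 5·133 = 605
  T = -9 − 6·30 + 6·605 = 3441
ΔT = 3441 − (-2199) = 5640; ΔW = 30 − 30 = 0
Score = 2·5640 + 3·0 = 11280

11280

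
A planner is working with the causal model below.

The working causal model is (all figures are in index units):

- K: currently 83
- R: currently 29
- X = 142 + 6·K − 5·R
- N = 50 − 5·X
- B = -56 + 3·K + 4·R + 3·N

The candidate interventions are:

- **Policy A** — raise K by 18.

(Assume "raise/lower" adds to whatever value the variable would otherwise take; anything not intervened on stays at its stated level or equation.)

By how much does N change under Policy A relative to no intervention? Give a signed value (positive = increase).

Baseline:
  K = 83
  R = 29
  X = 142 + 6·83 − 5·29 = 495
  N = 50 − 5·495 = -2425
Policy A (K + 18):
  K = 83 + 18 = 101
  R = 29
  X = 142 + 6·101 − 5·29 = 603
  N = 50 − 5·603 = -2965
Change in N: -2965 − (-2425) = -540

-540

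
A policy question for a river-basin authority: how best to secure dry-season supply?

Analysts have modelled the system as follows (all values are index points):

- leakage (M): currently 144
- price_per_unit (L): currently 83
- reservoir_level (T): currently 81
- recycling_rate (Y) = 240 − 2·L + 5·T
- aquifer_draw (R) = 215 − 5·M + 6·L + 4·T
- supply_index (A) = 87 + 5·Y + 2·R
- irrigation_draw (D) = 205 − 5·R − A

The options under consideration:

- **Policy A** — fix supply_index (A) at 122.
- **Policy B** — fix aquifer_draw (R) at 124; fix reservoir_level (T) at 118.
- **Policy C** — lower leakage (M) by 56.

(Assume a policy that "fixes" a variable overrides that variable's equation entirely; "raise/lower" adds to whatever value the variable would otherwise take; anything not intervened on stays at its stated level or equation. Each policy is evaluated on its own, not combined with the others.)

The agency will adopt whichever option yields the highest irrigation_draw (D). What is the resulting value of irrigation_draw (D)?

-1502

Policy A (A := 122):
  M = 144
  L = 83
  T = 81
  Y = 240 − 2·83 + 5·81 = 479
  R = 215 − 5·144 + 6·83 + 4·81 = 317
  A = 122
  D = 205 − 5·317 − 122 = -1502
Policy B (R := 124, T := 118):
  M = 144
  L = 83
  T = 118
  Y = 240 − 2·83 + 5·118 = 664
  R = 124
  A = 87 + 5·664 + 2·124 = 3655
  D = 205 − 5·124 − 3655 = -4070
Policy C (M − 56):
  M = 144 − 56 = 88
  L = 83
  T = 81
  Y = 240 − 2·83 + 5·81 = 479
  R = 215 − 5·88 + 6·83 + 4·81 = 597
  A = 87 + 5·479 + 2·597 = 3676
  D = 205 − 5·597 − 3676 = -6456
Comparing — Policy A: D=-1502, Policy B: D=-4070, Policy C: D=-6456. Highest is -1502 (Policy A).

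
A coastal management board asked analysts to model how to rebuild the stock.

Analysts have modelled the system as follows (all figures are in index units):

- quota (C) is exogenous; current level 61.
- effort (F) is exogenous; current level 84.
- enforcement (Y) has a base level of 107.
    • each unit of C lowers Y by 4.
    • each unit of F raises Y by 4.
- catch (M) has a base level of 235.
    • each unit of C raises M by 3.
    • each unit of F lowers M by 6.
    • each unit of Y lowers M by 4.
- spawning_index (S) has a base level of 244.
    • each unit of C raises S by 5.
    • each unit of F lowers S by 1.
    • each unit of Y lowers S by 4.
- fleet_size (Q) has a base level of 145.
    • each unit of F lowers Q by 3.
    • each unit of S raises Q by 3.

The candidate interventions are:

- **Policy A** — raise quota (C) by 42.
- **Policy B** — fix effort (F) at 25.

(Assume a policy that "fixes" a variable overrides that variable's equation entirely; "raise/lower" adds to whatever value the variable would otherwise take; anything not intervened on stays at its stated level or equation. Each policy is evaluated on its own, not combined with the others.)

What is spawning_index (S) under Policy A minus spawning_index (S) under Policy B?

-121

Policy A (C + 42):
  C = 61 + 42 = 103
  F = 84
  Y = 107 − 4·103 + 4·84 = 31
  S = 244 + 5·103 − 84 − 4·31 = 551
Policy B (F := 25):
  C = 61
  F = 25
  Y = 107 − 4·61 + 4·25 = -37
  S = 244 + 5·61 − 25 − 4·(-37) = 672
S: 551 − 672 = -121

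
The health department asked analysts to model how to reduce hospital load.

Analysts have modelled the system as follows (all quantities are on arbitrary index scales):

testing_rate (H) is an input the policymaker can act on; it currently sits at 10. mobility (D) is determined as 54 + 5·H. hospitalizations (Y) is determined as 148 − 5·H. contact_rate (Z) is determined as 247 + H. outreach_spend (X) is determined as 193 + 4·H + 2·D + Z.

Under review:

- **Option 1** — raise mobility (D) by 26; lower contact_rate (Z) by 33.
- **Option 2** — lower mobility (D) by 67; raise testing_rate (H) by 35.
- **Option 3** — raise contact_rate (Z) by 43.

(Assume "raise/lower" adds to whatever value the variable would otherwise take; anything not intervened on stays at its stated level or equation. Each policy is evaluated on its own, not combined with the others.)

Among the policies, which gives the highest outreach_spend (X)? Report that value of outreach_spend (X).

Option 1 (D + 26, Z − 33):
  H = 10
  D = 54 + 5·10 (+26 from intervention) = 130
  Z = 247 + 10 (−33 from intervention) = 224
  X = 193 + 4·10 + 2·130 + 224 = 717
Option 2 (D − 67, H + 35):
  H = 10 + 35 = 45
  D = 54 + 5·45 (−67 from intervention) = 212
  Z = 247 + 45 = 292
  X = 193 + 4·45 + 2·212 + 292 = 1089
Option 3 (Z + 43):
  H = 10
  D = 54 + 5·10 = 104
  Z = 247 + 10 (+43 from intervention) = 300
  X = 193 + 4·10 + 2·104 + 300 = 741
Comparing — Option 1: X=717, Option 2: X=1089, Option 3: X=741. Highest is 1089 (Option 2).

1089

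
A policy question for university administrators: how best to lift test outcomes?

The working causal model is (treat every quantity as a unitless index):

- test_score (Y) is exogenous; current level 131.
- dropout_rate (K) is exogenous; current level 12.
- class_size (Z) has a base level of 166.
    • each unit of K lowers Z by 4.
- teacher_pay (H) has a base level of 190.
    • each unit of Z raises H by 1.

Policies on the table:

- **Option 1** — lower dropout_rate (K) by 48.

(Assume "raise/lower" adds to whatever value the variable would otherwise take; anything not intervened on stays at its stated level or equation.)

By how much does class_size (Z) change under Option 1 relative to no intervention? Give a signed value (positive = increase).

Baseline:
  K = 12
  Z = 166 − 4·12 = 118
Option 1 (K − 48):
  K = 12 − 48 = -36
  Z = 166 − 4·(-36) = 310
Change in Z: 310 − 118 = 192

192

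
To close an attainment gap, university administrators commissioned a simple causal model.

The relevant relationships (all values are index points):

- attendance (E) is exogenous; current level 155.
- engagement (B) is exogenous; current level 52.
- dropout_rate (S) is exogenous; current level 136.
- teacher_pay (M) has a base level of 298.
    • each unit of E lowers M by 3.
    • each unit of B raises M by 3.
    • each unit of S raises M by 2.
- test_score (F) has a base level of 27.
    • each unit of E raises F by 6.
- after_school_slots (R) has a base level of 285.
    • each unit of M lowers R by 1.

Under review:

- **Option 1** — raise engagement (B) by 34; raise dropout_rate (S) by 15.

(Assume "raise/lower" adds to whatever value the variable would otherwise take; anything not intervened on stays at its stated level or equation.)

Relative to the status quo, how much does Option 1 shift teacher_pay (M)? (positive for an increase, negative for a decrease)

132

Baseline:
  E = 155
  B = 52
  S = 136
  M = 298 − 3·155 + 3·52 + 2·136 = 261
Option 1 (B + 34, S + 15):
  E = 155
  B = 52 + 34 = 86
  S = 136 + 15 = 151
  M = 298 − 3·155 + 3·86 + 2·151 = 393
Change in M: 393 − 261 = 132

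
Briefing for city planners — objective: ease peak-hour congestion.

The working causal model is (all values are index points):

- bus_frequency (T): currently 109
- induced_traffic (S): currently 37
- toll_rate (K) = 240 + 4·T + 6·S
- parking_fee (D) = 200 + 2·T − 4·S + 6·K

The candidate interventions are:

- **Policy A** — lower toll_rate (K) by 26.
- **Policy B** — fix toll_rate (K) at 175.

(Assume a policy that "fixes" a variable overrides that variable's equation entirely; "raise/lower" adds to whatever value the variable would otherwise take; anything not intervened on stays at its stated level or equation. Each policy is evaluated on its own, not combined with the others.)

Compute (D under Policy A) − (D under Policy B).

Policy A (K − 26):
  T = 109
  S = 37
  K = 240 + 4·109 + 6·37 (−26 from intervention) = 872
  D = 200 + 2·109 − 4·37 + 6·872 = 5502
Policy B (K := 175):
  T = 109
  S = 37
  K = 175
  D = 200 + 2·109 − 4·37 + 6·175 = 1320
D: 5502 − 1320 = 4182

4182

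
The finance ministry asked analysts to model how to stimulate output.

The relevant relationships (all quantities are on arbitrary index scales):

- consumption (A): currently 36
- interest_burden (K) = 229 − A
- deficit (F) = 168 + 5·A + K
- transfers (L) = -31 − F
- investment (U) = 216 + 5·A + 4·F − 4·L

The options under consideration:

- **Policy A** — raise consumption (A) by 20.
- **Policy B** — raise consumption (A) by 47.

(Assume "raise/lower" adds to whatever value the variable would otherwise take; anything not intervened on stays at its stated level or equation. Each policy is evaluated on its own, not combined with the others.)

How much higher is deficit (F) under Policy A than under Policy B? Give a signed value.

Policy A (A + 20):
  A = 36 + 20 = 56
  K = 229 − 56 = 173
  F = 168 + 5·56 + 173 = 621
Policy B (A + 47):
  A = 36 + 47 = 83
  K = 229 − 83 = 146
  F = 168 + 5·83 + 146 = 729
F: 621 − 729 = -108

-108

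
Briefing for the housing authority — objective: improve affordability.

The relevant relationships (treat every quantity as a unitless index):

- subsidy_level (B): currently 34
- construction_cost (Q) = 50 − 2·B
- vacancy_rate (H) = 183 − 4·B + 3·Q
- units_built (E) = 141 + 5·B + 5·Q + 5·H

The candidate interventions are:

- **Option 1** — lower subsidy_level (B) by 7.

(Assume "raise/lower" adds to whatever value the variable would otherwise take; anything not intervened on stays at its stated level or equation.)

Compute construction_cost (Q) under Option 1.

-4

Option 1 (B − 7):
  B = 34 − 7 = 27
  Q = 50 − 2·27 = -4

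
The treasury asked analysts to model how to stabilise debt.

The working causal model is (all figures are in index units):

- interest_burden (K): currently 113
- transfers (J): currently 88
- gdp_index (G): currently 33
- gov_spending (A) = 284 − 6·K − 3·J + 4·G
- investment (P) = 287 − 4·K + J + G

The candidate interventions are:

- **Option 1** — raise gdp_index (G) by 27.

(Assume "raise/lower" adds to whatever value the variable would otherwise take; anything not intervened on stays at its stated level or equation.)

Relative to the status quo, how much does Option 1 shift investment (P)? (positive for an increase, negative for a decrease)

Baseline:
  K = 113
  J = 88
  G = 33
  P = 287 − 4·113 + 88 + 33 = -44
Option 1 (G + 27):
  K = 113
  J = 88
  G = 33 + 27 = 60
  P = 287 − 4·113 + 88 + 60 = -17
Change in P: -17 − (-44) = 27

27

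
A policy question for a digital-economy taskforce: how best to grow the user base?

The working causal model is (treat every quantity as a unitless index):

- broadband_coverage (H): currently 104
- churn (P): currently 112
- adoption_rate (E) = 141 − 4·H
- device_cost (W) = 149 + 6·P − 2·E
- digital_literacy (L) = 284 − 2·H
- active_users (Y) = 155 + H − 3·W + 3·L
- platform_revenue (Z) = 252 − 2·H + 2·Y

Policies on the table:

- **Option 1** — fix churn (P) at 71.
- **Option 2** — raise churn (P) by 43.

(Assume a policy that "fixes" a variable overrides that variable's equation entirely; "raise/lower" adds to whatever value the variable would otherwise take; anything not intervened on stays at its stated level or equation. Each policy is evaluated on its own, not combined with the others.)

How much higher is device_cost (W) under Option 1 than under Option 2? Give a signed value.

-504

Option 1 (P := 71):
  H = 104
  P = 71
  E = 141 − 4·104 = -275
  W = 149 + 6·71 − 2·(-275) = 1125
Option 2 (P + 43):
  H = 104
  P = 112 + 43 = 155
  E = 141 − 4·104 = -275
  W = 149 + 6·155 − 2·(-275) = 1629
W: 1125 − 1629 = -504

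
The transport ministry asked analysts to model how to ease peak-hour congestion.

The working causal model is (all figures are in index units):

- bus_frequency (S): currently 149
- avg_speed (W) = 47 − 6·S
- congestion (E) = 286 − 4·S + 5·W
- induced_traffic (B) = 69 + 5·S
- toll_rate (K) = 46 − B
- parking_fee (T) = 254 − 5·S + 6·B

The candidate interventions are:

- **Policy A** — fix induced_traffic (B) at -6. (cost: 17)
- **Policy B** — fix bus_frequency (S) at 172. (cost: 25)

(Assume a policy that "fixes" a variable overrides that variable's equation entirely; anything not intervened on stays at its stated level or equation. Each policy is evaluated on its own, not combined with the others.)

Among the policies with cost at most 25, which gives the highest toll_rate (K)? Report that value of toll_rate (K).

52

Policy A (B := -6):
  S = 149
  B = -6
  K = 46 − (-6) = 52
Policy B (S := 172):
  S = 172
  B = 69 + 5·172 = 929
  K = 46 − 929 = -883
Comparing — Policy A: K=52, Policy B: K=-883. Highest is 52 (Policy A).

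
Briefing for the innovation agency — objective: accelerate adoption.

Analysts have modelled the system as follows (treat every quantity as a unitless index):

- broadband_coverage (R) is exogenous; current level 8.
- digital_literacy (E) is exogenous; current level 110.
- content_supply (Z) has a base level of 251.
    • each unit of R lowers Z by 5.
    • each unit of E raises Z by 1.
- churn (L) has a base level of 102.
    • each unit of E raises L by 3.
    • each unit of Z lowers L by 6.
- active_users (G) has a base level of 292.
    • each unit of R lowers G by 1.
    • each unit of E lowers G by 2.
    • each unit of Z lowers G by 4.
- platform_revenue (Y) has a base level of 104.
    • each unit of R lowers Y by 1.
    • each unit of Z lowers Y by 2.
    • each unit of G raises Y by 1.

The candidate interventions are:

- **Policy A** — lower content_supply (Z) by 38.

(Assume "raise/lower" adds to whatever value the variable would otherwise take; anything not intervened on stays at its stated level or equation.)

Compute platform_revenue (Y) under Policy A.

Policy A (Z − 38):
  R = 8
  E = 110
  Z = 251 − 5·8 + 110 (−38 from intervention) = 283
  G = 292 − 8 − 2·110 − 4·283 = -1068
  Y = 104 − 8 − 2·283 + (-1068) = -1538

-1538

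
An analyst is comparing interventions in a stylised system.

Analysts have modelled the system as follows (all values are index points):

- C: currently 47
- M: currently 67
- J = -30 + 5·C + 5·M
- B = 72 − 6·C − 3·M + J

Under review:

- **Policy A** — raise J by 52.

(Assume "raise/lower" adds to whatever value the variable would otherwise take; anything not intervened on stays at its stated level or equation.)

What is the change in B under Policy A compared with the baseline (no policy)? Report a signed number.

52

Baseline:
  C = 47
  M = 67
  J = -30 + 5·47 + 5·67 = 540
  B = 72 − 6·47 − 3·67 + 540 = 129
Policy A (J + 52):
  C = 47
  M = 67
  J = -30 + 5·47 + 5·67 (+52 from intervention) = 592
  B = 72 − 6·47 − 3·67 + 592 = 181
Change in B: 181 − 129 = 52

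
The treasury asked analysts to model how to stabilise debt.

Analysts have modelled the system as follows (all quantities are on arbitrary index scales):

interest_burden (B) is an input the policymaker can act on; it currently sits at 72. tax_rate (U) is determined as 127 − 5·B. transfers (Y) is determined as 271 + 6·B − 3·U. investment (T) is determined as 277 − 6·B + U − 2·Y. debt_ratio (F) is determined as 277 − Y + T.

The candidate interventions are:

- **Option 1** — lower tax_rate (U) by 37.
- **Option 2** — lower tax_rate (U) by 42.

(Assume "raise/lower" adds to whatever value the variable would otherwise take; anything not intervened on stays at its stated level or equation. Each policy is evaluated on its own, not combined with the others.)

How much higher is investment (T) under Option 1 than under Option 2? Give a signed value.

35

Option 1 (U − 37):
  B = 72
  U = 127 − 5·72 (−37 from intervention) = -270
  Y = 271 + 6·72 − 3·(-270) = 1513
  T = 277 − 6·72 + (-270) − 2·1513 = -3451
Option 2 (U − 42):
  B = 72
  U = 127 − 5·72 (−42 from intervention) = -275
  Y = 271 + 6·72 − 3·(-275) = 1528
  T = 277 − 6·72 + (-275) − 2·1528 = -3486
T: -3451 − (-3486) = 35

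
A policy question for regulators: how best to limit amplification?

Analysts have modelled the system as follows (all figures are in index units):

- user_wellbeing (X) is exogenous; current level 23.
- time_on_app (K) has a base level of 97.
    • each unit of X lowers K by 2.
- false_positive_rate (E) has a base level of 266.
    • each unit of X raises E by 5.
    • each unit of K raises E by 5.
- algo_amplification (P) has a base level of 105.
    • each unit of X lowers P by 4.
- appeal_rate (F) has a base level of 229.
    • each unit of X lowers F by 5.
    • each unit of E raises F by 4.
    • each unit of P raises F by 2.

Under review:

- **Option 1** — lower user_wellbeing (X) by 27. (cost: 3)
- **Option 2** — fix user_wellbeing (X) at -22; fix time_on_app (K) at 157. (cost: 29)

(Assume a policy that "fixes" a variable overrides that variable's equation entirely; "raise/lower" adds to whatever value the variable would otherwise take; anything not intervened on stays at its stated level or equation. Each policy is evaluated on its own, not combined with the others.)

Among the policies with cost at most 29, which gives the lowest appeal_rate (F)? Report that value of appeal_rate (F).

3575

Option 1 (X − 27):
  X = 23 − 27 = -4
  K = 97 − 2·(-4) = 105
  E = 266 + 5·(-4) + 5·105 = 771
  P = 105 − 4·(-4) = 121
  F = 229 − 5·(-4) + 4·771 + 2·121 = 3575
Option 2 (X := -22, K := 157):
  X = -22
  K = 157
  E = 266 + 5·(-22) + 5·157 = 941
  P = 105 − 4·(-22) = 193
  F = 229 − 5·(-22) + 4·941 + 2·193 = 4489
Comparing — Option 1: F=3575, Option 2: F=4489. Lowest is 3575 (Option 1).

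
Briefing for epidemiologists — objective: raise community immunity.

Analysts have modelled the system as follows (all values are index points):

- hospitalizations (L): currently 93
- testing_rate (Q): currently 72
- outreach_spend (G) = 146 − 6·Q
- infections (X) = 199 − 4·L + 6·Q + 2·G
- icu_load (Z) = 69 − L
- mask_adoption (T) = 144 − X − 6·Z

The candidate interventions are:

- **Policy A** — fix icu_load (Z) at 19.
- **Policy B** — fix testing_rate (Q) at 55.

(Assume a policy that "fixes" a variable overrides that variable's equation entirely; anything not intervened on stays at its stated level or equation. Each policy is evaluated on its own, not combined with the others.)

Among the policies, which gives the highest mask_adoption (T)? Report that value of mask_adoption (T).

Policy A (Z := 19):
  L = 93
  Q = 72
  G = 146 − 6·72 = -286
  X = 199 − 4·93 + 6·72 + 2·(-286) = -313
  Z = 19
  T = 144 − (-313) − 6·19 = 343
Policy B (Q := 55):
  L = 93
  Q = 55
  G = 146 − 6·55 = -184
  X = 199 − 4·93 + 6·55 + 2·(-184) = -211
  Z = 69 − 93 = -24
  T = 144 − (-211) − 6·(-24) = 499
Comparing — Policy A: T=343, Policy B: T=499. Highest is 499 (Policy B).

499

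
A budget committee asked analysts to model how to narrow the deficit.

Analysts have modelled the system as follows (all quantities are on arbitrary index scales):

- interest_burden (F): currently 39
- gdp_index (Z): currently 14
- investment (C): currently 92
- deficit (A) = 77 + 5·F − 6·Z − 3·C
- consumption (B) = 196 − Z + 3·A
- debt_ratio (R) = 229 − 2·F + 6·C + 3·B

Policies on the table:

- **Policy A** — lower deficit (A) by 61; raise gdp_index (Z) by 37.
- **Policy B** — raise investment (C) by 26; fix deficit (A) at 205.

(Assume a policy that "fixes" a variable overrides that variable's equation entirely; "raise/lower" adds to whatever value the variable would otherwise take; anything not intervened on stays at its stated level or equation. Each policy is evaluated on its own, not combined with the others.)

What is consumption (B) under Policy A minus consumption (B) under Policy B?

-1765

Policy A (A − 61, Z + 37):
  F = 39
  Z = 14 + 37 = 51
  C = 92
  A = 77 + 5·39 − 6·51 − 3·92 (−61 from intervention) = -371
  B = 196 − 51 + 3·(-371) = -968
Policy B (C + 26, A := 205):
  F = 39
  Z = 14
  C = 92 + 26 = 118
  A = 205
  B = 196 − 14 + 3·205 = 797
B: -968 − 797 = -1765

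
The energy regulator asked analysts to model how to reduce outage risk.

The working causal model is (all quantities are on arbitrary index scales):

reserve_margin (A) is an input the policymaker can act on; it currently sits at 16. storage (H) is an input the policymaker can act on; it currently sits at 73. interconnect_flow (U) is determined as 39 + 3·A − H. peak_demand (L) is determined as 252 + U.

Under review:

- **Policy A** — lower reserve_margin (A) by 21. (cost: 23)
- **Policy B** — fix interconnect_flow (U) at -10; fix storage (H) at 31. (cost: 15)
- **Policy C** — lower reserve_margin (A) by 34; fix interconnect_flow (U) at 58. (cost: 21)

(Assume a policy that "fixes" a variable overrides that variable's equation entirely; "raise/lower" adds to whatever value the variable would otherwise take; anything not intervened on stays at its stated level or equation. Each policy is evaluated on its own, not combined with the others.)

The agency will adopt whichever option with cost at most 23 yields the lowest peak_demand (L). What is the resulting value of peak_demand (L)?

203

Policy A (A − 21):
  A = 16 − 21 = -5
  H = 73
  U = 39 + 3·(-5) − 73 = -49
  L = 252 + (-49) = 203
Policy B (U := -10, H := 31):
  A = 16
  H = 31
  U = -10
  L = 252 + (-10) = 242
Policy C (A − 34, U := 58):
  A = 16 − 34 = -18
  H = 73
  U = 58
  L = 252 + 58 = 310
Comparing — Policy A: L=203, Policy B: L=242, Policy C: L=310. Lowest is 203 (Policy A).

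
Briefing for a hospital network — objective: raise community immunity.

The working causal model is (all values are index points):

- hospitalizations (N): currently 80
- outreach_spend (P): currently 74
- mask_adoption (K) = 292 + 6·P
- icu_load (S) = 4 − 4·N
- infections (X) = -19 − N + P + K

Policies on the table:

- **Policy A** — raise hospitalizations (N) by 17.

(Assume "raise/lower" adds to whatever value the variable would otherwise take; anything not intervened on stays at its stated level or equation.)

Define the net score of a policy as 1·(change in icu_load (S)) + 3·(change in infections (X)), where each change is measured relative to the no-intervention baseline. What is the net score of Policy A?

Baseline:
  N = 80
  P = 74
  K = 292 + 6·74 = 736
  S = 4 − 4·80 = -316
  X = -19 − 80 + 74 + 736 = 711
Policy A (N + 17):
  N = 80 + 17 = 97
  P = 74
  K = 292 + 6·74 = 736
  S = 4 − 4·97 = -384
  X = -19 − 97 + 74 + 736 = 694
ΔS = -384 − (-316) = -68; ΔX = 694 − 711 = -17
Score = 1·(-68) + 3·(-17) = -119

-119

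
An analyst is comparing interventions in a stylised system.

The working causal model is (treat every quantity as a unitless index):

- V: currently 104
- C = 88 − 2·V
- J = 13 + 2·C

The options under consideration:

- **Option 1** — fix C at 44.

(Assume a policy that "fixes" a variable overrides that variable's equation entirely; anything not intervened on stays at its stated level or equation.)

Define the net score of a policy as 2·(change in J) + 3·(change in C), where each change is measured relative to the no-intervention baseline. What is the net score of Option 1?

Baseline:
  V = 104
  C = 88 − 2·104 = -120
  J = 13 + 2·(-120) = -227
Option 1 (C := 44):
  V = 104
  C = 44
  J = 13 + 2·44 = 101
ΔJ = 101 − (-227) = 328; ΔC = 44 − (-120) = 164
Score = 2·328 + 3·164 = 1148

1148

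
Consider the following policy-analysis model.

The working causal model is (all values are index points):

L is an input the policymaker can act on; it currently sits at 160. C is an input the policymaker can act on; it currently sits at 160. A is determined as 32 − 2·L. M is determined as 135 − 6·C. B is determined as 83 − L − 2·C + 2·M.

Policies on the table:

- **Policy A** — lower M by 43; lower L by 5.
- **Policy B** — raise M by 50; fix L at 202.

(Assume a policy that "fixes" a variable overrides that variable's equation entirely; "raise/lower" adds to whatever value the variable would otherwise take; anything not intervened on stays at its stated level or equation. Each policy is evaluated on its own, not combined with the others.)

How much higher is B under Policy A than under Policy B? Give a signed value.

Policy A (M − 43, L − 5):
  L = 160 − 5 = 155
  C = 160
  M = 135 − 6·160 (−43 from intervention) = -868
  B = 83 − 155 − 2·160 + 2·(-868) = -2128
Policy B (M + 50, L := 202):
  L = 202
  C = 160
  M = 135 − 6·160 (+50 from intervention) = -775
  B = 83 − 202 − 2·160 + 2·(-775) = -1989
B: -2128 − (-1989) = -139

-139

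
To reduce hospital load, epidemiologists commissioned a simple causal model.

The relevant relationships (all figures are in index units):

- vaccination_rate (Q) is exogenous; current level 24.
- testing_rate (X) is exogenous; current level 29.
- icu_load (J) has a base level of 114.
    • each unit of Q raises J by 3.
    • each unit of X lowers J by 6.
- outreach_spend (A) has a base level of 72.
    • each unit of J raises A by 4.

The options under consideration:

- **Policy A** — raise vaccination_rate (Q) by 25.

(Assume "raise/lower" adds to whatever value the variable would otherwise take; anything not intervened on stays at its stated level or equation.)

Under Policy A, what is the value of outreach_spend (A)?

Policy A (Q + 25):
  Q = 24 + 25 = 49
  X = 29
  J = 114 + 3·49 − 6·29 = 87
  A = 72 + 4·87 = 420

420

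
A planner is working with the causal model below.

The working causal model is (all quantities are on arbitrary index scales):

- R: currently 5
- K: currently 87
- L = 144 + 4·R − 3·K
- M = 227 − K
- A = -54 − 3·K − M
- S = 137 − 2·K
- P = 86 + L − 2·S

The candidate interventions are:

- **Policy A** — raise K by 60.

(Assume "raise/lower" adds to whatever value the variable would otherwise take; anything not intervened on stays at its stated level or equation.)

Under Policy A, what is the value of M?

Policy A (K + 60):
  K = 87 + 60 = 147
  M = 227 − 147 = 80

80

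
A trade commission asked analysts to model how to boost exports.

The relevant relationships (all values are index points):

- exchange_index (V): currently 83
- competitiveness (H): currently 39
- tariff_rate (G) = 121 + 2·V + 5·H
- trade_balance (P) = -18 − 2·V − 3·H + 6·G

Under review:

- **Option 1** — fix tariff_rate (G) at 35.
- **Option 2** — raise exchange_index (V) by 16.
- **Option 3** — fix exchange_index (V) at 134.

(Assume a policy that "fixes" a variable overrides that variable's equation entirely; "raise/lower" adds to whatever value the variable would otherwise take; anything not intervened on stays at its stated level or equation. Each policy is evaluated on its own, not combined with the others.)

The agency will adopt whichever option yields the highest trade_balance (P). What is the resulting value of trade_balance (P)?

Option 1 (G := 35):
  V = 83
  H = 39
  G = 35
  P = -18 − 2·83 − 3·39 + 6·35 = -91
Option 2 (V + 16):
  V = 83 + 16 = 99
  H = 39
  G = 121 + 2·99 + 5·39 = 514
  P = -18 − 2·99 − 3·39 + 6·514 = 2751
Option 3 (V := 134):
  V = 134
  H = 39
  G = 121 + 2·134 + 5·39 = 584
  P = -18 − 2·134 − 3·39 + 6·584 = 3101
Comparing — Option 1: P=-91, Option 2: P=2751, Option 3: P=3101. Highest is 3101 (Option 3).

3101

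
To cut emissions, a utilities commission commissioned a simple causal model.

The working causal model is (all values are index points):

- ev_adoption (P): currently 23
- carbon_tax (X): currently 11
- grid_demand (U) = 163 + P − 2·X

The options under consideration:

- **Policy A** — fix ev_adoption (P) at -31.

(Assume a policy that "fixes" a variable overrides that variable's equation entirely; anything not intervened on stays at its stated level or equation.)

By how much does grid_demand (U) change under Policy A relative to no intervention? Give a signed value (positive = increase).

-54

Baseline:
  P = 23
  X = 11
  U = 163 + 23 − 2·11 = 164
Policy A (P := -31):
  P = -31
  X = 11
  U = 163 + (-31) − 2·11 = 110
Change in U: 110 − 164 = -54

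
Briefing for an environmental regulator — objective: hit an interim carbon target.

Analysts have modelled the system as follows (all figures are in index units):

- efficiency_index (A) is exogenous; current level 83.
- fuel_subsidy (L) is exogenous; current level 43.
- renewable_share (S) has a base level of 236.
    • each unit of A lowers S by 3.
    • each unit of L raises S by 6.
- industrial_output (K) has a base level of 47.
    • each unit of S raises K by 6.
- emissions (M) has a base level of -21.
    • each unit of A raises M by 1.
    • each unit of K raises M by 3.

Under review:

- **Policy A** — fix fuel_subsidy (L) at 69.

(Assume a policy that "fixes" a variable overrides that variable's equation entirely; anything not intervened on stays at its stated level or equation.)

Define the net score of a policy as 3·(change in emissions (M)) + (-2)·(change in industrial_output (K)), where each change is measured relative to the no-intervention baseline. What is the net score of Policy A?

6552

Baseline:
  A = 83
  L = 43
  S = 236 − 3·83 + 6·43 = 245
  K = 47 + 6·245 = 1517
  M = -21 + 83 + 3·1517 = 4613
Policy A (L := 69):
  A = 83
  L = 69
  S = 236 − 3·83 + 6·69 = 401
  K = 47 + 6·401 = 2453
  M = -21 + 83 + 3·2453 = 7421
ΔM = 7421 − 4613 = 2808; ΔK = 2453 − 1517 = 936
Score = 3·2808 + (-2)·936 = 6552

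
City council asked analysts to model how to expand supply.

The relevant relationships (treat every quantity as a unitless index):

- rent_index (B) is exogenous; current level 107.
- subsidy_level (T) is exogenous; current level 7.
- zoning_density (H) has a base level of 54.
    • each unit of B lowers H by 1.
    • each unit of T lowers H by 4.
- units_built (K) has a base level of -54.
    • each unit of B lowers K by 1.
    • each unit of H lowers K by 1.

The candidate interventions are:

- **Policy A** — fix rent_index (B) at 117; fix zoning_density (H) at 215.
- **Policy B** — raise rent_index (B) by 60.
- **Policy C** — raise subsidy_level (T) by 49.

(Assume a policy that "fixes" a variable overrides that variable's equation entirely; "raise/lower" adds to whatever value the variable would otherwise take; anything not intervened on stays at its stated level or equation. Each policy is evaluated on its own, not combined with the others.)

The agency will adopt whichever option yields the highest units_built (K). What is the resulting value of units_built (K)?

Policy A (B := 117, H := 215):
  B = 117
  T = 7
  H = 215
  K = -54 − 117 − 215 = -386
Policy B (B + 60):
  B = 107 + 60 = 167
  T = 7
  H = 54 − 167 − 4·7 = -141
  K = -54 − 167 − (-141) = -80
Policy C (T + 49):
  B = 107
  T = 7 + 49 = 56
  H = 54 − 107 − 4·56 = -277
  K = -54 − 107 − (-277) = 116
Comparing — Policy A: K=-386, Policy B: K=-80, Policy C: K=116. Highest is 116 (Policy C).

116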